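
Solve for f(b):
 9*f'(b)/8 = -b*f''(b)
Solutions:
 f(b) = C1 + C2/b^(1/8)


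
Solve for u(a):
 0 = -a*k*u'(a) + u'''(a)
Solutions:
 u(a) = C1 + Integral(C2*airyai(a*k^(1/3)) + C3*airybi(a*k^(1/3)), a)


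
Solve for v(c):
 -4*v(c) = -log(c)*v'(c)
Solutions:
 v(c) = C1*exp(4*li(c))


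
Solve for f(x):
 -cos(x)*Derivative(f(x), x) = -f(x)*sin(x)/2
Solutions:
 f(x) = C1/sqrt(cos(x))


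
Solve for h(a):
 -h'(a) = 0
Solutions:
 h(a) = C1


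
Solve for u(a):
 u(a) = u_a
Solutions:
 u(a) = C1*exp(a)


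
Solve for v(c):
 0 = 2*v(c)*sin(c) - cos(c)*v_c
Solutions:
 v(c) = C1/cos(c)^2


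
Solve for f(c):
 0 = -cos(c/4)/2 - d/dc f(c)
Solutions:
 f(c) = C1 - 2*sin(c/4)


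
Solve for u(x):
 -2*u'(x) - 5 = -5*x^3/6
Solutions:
 u(x) = C1 + 5*x^4/48 - 5*x/2


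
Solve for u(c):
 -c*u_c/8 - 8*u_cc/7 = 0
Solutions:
 u(c) = C1 + C2*erf(sqrt(14)*c/16)


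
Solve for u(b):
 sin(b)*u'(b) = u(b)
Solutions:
 u(b) = C1*sqrt(cos(b) - 1)/sqrt(cos(b) + 1)


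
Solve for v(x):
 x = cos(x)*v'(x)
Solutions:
 v(x) = C1 + Integral(x/cos(x), x)


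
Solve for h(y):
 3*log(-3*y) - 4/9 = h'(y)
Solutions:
 h(y) = C1 + 3*y*log(-y) + y*(-31/9 + 3*log(3))


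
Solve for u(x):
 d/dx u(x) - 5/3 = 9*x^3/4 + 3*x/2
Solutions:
 u(x) = C1 + 9*x^4/16 + 3*x^2/4 + 5*x/3


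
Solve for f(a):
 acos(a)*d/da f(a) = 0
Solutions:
 f(a) = C1


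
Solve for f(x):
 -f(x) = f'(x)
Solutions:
 f(x) = C1*exp(-x)


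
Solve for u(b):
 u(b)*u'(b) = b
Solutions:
 u(b) = -sqrt(C1 + b^2)
 u(b) = sqrt(C1 + b^2)


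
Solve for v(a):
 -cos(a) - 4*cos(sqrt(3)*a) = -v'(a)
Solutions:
 v(a) = C1 + sin(a) + 4*sqrt(3)*sin(sqrt(3)*a)/3


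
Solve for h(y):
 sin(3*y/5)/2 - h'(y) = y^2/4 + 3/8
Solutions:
 h(y) = C1 - y^3/12 - 3*y/8 - 5*cos(3*y/5)/6


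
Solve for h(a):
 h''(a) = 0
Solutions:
 h(a) = C1 + C2*a


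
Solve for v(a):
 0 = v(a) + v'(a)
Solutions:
 v(a) = C1*exp(-a)


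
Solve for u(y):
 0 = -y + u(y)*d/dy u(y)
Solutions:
 u(y) = -sqrt(C1 + y^2)
 u(y) = sqrt(C1 + y^2)


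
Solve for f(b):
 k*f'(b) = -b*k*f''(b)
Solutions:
 f(b) = C1 + C2*log(b)


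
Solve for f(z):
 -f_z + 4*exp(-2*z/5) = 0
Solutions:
 f(z) = C1 - 10*exp(-2*z/5)


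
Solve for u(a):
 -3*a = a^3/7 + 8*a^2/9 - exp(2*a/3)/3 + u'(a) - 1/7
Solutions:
 u(a) = C1 - a^4/28 - 8*a^3/27 - 3*a^2/2 + a/7 + exp(2*a/3)/2


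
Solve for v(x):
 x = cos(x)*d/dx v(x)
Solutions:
 v(x) = C1 + Integral(x/cos(x), x)


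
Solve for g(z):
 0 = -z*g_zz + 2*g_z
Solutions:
 g(z) = C1 + C2*z^3


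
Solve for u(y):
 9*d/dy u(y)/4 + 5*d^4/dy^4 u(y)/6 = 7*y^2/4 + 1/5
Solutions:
 u(y) = C1 + C4*exp(-3*10^(2/3)*y/10) + 7*y^3/27 + 4*y/45 + (C2*sin(3*10^(2/3)*sqrt(3)*y/20) + C3*cos(3*10^(2/3)*sqrt(3)*y/20))*exp(3*10^(2/3)*y/20)


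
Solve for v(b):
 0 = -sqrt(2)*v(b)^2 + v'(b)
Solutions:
 v(b) = -1/(C1 + sqrt(2)*b)


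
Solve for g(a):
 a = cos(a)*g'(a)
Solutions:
 g(a) = C1 + Integral(a/cos(a), a)


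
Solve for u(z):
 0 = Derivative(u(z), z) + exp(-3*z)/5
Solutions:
 u(z) = C1 + exp(-3*z)/15


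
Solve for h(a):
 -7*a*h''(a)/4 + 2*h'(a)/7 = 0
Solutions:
 h(a) = C1 + C2*a^(57/49)


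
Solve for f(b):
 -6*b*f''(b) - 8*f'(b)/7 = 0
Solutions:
 f(b) = C1 + C2*b^(17/21)


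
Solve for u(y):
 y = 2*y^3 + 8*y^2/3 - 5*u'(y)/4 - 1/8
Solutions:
 u(y) = C1 + 2*y^4/5 + 32*y^3/45 - 2*y^2/5 - y/10


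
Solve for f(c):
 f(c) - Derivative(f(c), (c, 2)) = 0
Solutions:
 f(c) = C1*exp(-c) + C2*exp(c)


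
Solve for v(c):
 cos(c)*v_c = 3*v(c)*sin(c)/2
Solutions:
 v(c) = C1/cos(c)^(3/2)


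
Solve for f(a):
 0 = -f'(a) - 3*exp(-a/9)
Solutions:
 f(a) = C1 + 27*exp(-a/9)


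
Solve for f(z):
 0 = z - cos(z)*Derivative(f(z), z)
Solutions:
 f(z) = C1 + Integral(z/cos(z), z)


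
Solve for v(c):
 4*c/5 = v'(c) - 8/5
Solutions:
 v(c) = C1 + 2*c^2/5 + 8*c/5


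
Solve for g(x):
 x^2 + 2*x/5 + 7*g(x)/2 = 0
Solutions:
 g(x) = 2*x*(-5*x - 2)/35


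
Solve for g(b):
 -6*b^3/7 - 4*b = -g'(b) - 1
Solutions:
 g(b) = C1 + 3*b^4/14 + 2*b^2 - b


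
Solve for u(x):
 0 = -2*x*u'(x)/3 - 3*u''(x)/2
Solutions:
 u(x) = C1 + C2*erf(sqrt(2)*x/3)


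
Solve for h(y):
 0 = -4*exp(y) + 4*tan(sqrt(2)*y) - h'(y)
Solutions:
 h(y) = C1 - 4*exp(y) - 2*sqrt(2)*log(cos(sqrt(2)*y))


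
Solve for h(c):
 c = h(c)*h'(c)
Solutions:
 h(c) = -sqrt(C1 + c^2)
 h(c) = sqrt(C1 + c^2)


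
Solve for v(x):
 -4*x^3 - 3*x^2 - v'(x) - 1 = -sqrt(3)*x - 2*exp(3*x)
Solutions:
 v(x) = C1 - x^4 - x^3 + sqrt(3)*x^2/2 - x + 2*exp(3*x)/3


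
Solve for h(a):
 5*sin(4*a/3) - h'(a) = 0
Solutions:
 h(a) = C1 - 15*cos(4*a/3)/4


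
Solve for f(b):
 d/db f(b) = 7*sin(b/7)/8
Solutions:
 f(b) = C1 - 49*cos(b/7)/8


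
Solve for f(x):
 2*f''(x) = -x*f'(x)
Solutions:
 f(x) = C1 + C2*erf(x/2)


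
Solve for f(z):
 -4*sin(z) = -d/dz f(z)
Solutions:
 f(z) = C1 - 4*cos(z)


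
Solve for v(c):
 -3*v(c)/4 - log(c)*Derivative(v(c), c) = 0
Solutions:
 v(c) = C1*exp(-3*li(c)/4)


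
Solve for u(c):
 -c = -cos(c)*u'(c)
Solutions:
 u(c) = C1 + Integral(c/cos(c), c)


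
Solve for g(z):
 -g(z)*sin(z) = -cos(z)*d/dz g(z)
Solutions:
 g(z) = C1/cos(z)


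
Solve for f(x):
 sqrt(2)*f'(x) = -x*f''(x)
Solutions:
 f(x) = C1 + C2*x^(1 - sqrt(2))


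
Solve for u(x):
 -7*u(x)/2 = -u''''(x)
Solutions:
 u(x) = C1*exp(-2^(3/4)*7^(1/4)*x/2) + C2*exp(2^(3/4)*7^(1/4)*x/2) + C3*sin(2^(3/4)*7^(1/4)*x/2) + C4*cos(2^(3/4)*7^(1/4)*x/2)


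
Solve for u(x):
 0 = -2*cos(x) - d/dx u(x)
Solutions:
 u(x) = C1 - 2*sin(x)


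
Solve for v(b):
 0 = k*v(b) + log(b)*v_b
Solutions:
 v(b) = C1*exp(-k*li(b))


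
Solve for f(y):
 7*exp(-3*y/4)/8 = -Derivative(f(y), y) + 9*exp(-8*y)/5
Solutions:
 f(y) = C1 - 9*exp(-8*y)/40 + 7*exp(-3*y/4)/6


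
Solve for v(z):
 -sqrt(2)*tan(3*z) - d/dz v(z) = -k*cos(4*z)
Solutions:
 v(z) = C1 + k*sin(4*z)/4 + sqrt(2)*log(cos(3*z))/3


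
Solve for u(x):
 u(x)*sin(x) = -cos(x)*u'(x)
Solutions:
 u(x) = C1*cos(x)


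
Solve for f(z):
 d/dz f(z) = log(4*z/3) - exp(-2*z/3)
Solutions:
 f(z) = C1 + z*log(z) + z*(-log(3) - 1 + 2*log(2)) + 3*exp(-2*z/3)/2


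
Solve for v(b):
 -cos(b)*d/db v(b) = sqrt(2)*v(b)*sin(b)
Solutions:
 v(b) = C1*cos(b)^(sqrt(2))


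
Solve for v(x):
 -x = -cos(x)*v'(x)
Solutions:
 v(x) = C1 + Integral(x/cos(x), x)


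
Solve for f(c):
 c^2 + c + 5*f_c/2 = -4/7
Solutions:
 f(c) = C1 - 2*c^3/15 - c^2/5 - 8*c/35


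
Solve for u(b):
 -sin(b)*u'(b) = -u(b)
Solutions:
 u(b) = C1*sqrt(cos(b) - 1)/sqrt(cos(b) + 1)


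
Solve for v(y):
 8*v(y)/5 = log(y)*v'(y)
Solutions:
 v(y) = C1*exp(8*li(y)/5)


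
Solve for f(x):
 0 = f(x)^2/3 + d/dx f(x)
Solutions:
 f(x) = 3/(C1 + x)


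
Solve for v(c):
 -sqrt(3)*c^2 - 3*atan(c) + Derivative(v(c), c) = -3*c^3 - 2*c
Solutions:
 v(c) = C1 - 3*c^4/4 + sqrt(3)*c^3/3 - c^2 + 3*c*atan(c) - 3*log(c^2 + 1)/2


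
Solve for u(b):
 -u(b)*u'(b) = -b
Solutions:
 u(b) = -sqrt(C1 + b^2)
 u(b) = sqrt(C1 + b^2)


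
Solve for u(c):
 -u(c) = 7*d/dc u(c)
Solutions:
 u(c) = C1*exp(-c/7)


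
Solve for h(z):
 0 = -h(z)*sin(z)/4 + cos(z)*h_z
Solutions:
 h(z) = C1/cos(z)^(1/4)


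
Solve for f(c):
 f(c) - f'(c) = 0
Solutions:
 f(c) = C1*exp(c)


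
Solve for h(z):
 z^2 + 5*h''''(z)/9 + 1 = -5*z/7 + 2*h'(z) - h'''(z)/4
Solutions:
 h(z) = C1 + C2*exp(-z*(3*3^(1/3)/(40*sqrt(1594) + 1597)^(1/3) + 6 + 3^(2/3)*(40*sqrt(1594) + 1597)^(1/3))/40)*sin(3*3^(1/6)*z*(-(40*sqrt(1594) + 1597)^(1/3) + 3^(2/3)/(40*sqrt(1594) + 1597)^(1/3))/40) + C3*exp(-z*(3*3^(1/3)/(40*sqrt(1594) + 1597)^(1/3) + 6 + 3^(2/3)*(40*sqrt(1594) + 1597)^(1/3))/40)*cos(3*3^(1/6)*z*(-(40*sqrt(1594) + 1597)^(1/3) + 3^(2/3)/(40*sqrt(1594) + 1597)^(1/3))/40) + C4*exp(z*(-3 + 3*3^(1/3)/(40*sqrt(1594) + 1597)^(1/3) + 3^(2/3)*(40*sqrt(1594) + 1597)^(1/3))/20) + z^3/6 + 5*z^2/28 + 5*z/8


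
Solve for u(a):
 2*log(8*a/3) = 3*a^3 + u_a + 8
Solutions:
 u(a) = C1 - 3*a^4/4 + 2*a*log(a) - 10*a + a*log(64/9)


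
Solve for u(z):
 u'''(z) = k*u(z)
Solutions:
 u(z) = C1*exp(k^(1/3)*z) + C2*exp(k^(1/3)*z*(-1 + sqrt(3)*I)/2) + C3*exp(-k^(1/3)*z*(1 + sqrt(3)*I)/2)


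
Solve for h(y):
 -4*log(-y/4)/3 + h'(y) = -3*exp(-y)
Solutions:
 h(y) = C1 + 4*y*log(-y)/3 + 4*y*(-2*log(2) - 1)/3 + 3*exp(-y)


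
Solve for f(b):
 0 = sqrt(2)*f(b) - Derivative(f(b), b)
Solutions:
 f(b) = C1*exp(sqrt(2)*b)


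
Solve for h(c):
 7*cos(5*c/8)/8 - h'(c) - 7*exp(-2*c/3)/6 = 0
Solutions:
 h(c) = C1 + 7*sin(5*c/8)/5 + 7*exp(-2*c/3)/4


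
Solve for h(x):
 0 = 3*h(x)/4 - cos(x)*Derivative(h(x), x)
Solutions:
 h(x) = C1*(sin(x) + 1)^(3/8)/(sin(x) - 1)^(3/8)


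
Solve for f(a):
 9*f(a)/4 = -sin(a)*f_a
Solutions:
 f(a) = C1*(cos(a) + 1)^(9/8)/(cos(a) - 1)^(9/8)


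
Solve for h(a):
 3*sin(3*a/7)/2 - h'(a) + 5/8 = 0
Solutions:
 h(a) = C1 + 5*a/8 - 7*cos(3*a/7)/2


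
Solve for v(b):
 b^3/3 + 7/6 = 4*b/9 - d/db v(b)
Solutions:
 v(b) = C1 - b^4/12 + 2*b^2/9 - 7*b/6


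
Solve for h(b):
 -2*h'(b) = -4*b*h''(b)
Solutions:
 h(b) = C1 + C2*b^(3/2)


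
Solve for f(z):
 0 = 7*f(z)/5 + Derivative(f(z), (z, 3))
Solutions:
 f(z) = C3*exp(-5^(2/3)*7^(1/3)*z/5) + (C1*sin(sqrt(3)*5^(2/3)*7^(1/3)*z/10) + C2*cos(sqrt(3)*5^(2/3)*7^(1/3)*z/10))*exp(5^(2/3)*7^(1/3)*z/10)


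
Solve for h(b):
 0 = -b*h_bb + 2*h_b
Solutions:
 h(b) = C1 + C2*b^3


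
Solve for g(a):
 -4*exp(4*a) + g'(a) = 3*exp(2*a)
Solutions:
 g(a) = C1 + exp(4*a) + 3*exp(2*a)/2


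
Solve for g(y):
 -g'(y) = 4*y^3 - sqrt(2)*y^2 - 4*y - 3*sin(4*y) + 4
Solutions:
 g(y) = C1 - y^4 + sqrt(2)*y^3/3 + 2*y^2 - 4*y - 3*cos(4*y)/4


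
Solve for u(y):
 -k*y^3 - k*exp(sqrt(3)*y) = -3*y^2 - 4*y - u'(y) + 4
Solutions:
 u(y) = C1 + k*y^4/4 + sqrt(3)*k*exp(sqrt(3)*y)/3 - y^3 - 2*y^2 + 4*y


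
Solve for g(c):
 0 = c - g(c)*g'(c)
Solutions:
 g(c) = -sqrt(C1 + c^2)
 g(c) = sqrt(C1 + c^2)


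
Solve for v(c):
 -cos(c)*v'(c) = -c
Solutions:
 v(c) = C1 + Integral(c/cos(c), c)


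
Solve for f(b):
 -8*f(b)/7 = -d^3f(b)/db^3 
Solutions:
 f(b) = C3*exp(2*7^(2/3)*b/7) + (C1*sin(sqrt(3)*7^(2/3)*b/7) + C2*cos(sqrt(3)*7^(2/3)*b/7))*exp(-7^(2/3)*b/7)


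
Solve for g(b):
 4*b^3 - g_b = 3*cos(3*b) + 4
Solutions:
 g(b) = C1 + b^4 - 4*b - sin(3*b)


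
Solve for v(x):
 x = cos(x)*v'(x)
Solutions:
 v(x) = C1 + Integral(x/cos(x), x)


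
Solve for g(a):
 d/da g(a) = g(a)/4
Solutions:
 g(a) = C1*exp(a/4)


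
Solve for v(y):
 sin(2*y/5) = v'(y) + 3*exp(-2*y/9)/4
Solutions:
 v(y) = C1 - 5*cos(2*y/5)/2 + 27*exp(-2*y/9)/8


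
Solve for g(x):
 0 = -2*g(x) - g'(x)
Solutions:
 g(x) = C1*exp(-2*x)


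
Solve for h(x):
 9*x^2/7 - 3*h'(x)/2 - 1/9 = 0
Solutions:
 h(x) = C1 + 2*x^3/7 - 2*x/27


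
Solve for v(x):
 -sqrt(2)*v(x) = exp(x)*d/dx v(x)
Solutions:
 v(x) = C1*exp(sqrt(2)*exp(-x))


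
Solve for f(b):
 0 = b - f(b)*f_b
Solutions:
 f(b) = -sqrt(C1 + b^2)
 f(b) = sqrt(C1 + b^2)


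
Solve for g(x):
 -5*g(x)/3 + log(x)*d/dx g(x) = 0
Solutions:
 g(x) = C1*exp(5*li(x)/3)


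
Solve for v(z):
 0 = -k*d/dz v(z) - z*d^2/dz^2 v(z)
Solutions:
 v(z) = C1 + z^(1 - re(k))*(C2*sin(log(z)*Abs(im(k))) + C3*cos(log(z)*im(k)))


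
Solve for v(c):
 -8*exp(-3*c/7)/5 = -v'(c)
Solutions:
 v(c) = C1 - 56*exp(-3*c/7)/15


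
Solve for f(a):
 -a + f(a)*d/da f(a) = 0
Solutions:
 f(a) = -sqrt(C1 + a^2)
 f(a) = sqrt(C1 + a^2)


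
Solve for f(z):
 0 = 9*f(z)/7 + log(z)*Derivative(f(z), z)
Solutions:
 f(z) = C1*exp(-9*li(z)/7)


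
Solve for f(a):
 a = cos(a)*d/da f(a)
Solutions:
 f(a) = C1 + Integral(a/cos(a), a)


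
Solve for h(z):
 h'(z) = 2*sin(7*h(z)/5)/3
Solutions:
 -2*z/3 + 5*log(cos(7*h(z)/5) - 1)/14 - 5*log(cos(7*h(z)/5) + 1)/14 = C1


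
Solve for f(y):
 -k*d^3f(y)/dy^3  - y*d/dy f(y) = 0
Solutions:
 f(y) = C1 + Integral(C2*airyai(y*(-1/k)^(1/3)) + C3*airybi(y*(-1/k)^(1/3)), y)


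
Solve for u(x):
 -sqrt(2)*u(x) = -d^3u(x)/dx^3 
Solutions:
 u(x) = C3*exp(2^(1/6)*x) + (C1*sin(2^(1/6)*sqrt(3)*x/2) + C2*cos(2^(1/6)*sqrt(3)*x/2))*exp(-2^(1/6)*x/2)


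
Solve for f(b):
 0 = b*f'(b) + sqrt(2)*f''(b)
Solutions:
 f(b) = C1 + C2*erf(2^(1/4)*b/2)


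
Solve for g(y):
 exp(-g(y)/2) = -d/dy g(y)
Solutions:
 g(y) = 2*log(C1 - y/2)


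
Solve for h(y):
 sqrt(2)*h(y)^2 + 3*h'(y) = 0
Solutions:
 h(y) = 3/(C1 + sqrt(2)*y)


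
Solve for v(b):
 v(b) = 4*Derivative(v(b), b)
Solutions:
 v(b) = C1*exp(b/4)


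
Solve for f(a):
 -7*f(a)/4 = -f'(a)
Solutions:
 f(a) = C1*exp(7*a/4)


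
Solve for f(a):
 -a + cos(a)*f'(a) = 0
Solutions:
 f(a) = C1 + Integral(a/cos(a), a)


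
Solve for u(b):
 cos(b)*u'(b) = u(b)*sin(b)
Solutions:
 u(b) = C1/cos(b)


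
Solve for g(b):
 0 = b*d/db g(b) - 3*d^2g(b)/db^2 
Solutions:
 g(b) = C1 + C2*erfi(sqrt(6)*b/6)


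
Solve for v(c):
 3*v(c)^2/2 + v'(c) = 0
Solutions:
 v(c) = 2/(C1 + 3*c)


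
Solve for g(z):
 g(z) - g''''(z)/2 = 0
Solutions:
 g(z) = C1*exp(-2^(1/4)*z) + C2*exp(2^(1/4)*z) + C3*sin(2^(1/4)*z) + C4*cos(2^(1/4)*z)


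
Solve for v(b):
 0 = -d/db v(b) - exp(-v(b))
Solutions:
 v(b) = log(C1 - b)


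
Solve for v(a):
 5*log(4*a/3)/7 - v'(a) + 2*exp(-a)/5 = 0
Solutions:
 v(a) = C1 + 5*a*log(a)/7 + 5*a*(-log(3) - 1 + 2*log(2))/7 - 2*exp(-a)/5


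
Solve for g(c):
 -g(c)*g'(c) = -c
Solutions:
 g(c) = -sqrt(C1 + c^2)
 g(c) = sqrt(C1 + c^2)


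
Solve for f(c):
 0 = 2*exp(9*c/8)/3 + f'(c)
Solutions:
 f(c) = C1 - 16*exp(9*c/8)/27


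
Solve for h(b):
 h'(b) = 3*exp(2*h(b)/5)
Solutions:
 h(b) = 5*log(-sqrt(-1/(C1 + 3*b))) - 5*log(2) + 5*log(10)/2
 h(b) = 5*log(-1/(C1 + 3*b))/2 - 5*log(2) + 5*log(10)/2


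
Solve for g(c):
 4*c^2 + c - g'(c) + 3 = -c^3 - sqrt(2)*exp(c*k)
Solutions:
 g(c) = C1 + c^4/4 + 4*c^3/3 + c^2/2 + 3*c + sqrt(2)*exp(c*k)/k


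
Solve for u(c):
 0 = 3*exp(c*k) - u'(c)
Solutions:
 u(c) = C1 + 3*exp(c*k)/k


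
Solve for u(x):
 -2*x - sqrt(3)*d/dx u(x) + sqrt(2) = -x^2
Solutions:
 u(x) = C1 + sqrt(3)*x^3/9 - sqrt(3)*x^2/3 + sqrt(6)*x/3


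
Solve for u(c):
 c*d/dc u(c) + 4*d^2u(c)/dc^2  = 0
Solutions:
 u(c) = C1 + C2*erf(sqrt(2)*c/4)


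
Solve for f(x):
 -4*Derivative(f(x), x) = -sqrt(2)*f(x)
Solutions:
 f(x) = C1*exp(sqrt(2)*x/4)


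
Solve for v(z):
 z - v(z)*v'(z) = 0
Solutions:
 v(z) = -sqrt(C1 + z^2)
 v(z) = sqrt(C1 + z^2)


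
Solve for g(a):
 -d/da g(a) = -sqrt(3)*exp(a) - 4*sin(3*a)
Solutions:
 g(a) = C1 + sqrt(3)*exp(a) - 4*cos(3*a)/3


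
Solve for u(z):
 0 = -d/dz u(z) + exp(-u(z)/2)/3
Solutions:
 u(z) = 2*log(C1 + z/6)


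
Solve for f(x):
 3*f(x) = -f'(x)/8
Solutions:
 f(x) = C1*exp(-24*x)


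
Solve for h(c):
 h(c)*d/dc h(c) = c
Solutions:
 h(c) = -sqrt(C1 + c^2)
 h(c) = sqrt(C1 + c^2)


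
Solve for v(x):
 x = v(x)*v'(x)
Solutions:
 v(x) = -sqrt(C1 + x^2)
 v(x) = sqrt(C1 + x^2)


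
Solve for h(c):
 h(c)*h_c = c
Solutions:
 h(c) = -sqrt(C1 + c^2)
 h(c) = sqrt(C1 + c^2)


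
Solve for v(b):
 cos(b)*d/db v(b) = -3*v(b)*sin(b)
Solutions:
 v(b) = C1*cos(b)^3


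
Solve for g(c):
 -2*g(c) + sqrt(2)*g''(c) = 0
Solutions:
 g(c) = C1*exp(-2^(1/4)*c) + C2*exp(2^(1/4)*c)


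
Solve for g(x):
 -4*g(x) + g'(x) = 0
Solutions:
 g(x) = C1*exp(4*x)


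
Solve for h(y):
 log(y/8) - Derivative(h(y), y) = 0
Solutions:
 h(y) = C1 + y*log(y) - y*log(8) - y


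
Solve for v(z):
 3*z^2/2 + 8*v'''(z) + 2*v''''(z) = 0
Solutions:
 v(z) = C1 + C2*z + C3*z^2 + C4*exp(-4*z) - z^5/320 + z^4/256 - z^3/256


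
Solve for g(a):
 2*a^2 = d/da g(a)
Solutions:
 g(a) = C1 + 2*a^3/3


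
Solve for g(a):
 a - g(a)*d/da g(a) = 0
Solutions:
 g(a) = -sqrt(C1 + a^2)
 g(a) = sqrt(C1 + a^2)


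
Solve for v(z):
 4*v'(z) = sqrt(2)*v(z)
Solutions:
 v(z) = C1*exp(sqrt(2)*z/4)


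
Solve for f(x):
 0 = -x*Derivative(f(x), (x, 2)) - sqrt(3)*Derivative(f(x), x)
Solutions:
 f(x) = C1 + C2*x^(1 - sqrt(3))


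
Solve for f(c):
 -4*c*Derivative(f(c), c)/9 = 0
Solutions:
 f(c) = C1


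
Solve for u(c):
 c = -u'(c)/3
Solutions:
 u(c) = C1 - 3*c^2/2


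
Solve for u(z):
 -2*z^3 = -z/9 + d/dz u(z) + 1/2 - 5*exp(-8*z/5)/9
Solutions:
 u(z) = C1 - z^4/2 + z^2/18 - z/2 - 25*exp(-8*z/5)/72


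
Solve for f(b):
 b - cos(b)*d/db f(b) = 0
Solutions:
 f(b) = C1 + Integral(b/cos(b), b)


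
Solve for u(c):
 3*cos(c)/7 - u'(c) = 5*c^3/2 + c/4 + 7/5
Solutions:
 u(c) = C1 - 5*c^4/8 - c^2/8 - 7*c/5 + 3*sin(c)/7


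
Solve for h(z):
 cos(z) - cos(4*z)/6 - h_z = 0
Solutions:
 h(z) = C1 + sin(z) - sin(4*z)/24


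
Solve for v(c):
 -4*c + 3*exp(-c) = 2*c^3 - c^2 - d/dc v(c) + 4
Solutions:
 v(c) = C1 + c^4/2 - c^3/3 + 2*c^2 + 4*c + 3*exp(-c)


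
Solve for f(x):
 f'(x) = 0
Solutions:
 f(x) = C1


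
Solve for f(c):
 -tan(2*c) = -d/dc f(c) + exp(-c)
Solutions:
 f(c) = C1 + log(tan(2*c)^2 + 1)/4 - exp(-c)


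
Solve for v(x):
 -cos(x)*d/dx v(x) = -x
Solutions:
 v(x) = C1 + Integral(x/cos(x), x)


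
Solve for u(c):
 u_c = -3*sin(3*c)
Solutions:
 u(c) = C1 + cos(3*c)


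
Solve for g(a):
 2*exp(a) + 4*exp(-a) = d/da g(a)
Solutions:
 g(a) = C1 + 2*exp(a) - 4*exp(-a)


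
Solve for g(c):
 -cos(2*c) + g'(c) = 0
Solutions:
 g(c) = C1 + sin(2*c)/2


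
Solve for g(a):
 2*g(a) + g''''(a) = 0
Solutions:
 g(a) = (C1*sin(2^(3/4)*a/2) + C2*cos(2^(3/4)*a/2))*exp(-2^(3/4)*a/2) + (C3*sin(2^(3/4)*a/2) + C4*cos(2^(3/4)*a/2))*exp(2^(3/4)*a/2)


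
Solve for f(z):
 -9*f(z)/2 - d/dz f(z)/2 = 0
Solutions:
 f(z) = C1*exp(-9*z)


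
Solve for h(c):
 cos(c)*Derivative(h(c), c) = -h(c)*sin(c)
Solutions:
 h(c) = C1*cos(c)


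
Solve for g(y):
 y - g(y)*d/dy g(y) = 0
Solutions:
 g(y) = -sqrt(C1 + y^2)
 g(y) = sqrt(C1 + y^2)


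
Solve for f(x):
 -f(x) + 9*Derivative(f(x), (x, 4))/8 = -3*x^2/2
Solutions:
 f(x) = C1*exp(-2^(3/4)*sqrt(3)*x/3) + C2*exp(2^(3/4)*sqrt(3)*x/3) + C3*sin(2^(3/4)*sqrt(3)*x/3) + C4*cos(2^(3/4)*sqrt(3)*x/3) + 3*x^2/2


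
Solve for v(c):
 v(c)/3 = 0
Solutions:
 v(c) = 0


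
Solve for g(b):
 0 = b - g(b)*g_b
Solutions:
 g(b) = -sqrt(C1 + b^2)
 g(b) = sqrt(C1 + b^2)


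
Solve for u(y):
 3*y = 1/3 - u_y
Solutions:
 u(y) = C1 - 3*y^2/2 + y/3


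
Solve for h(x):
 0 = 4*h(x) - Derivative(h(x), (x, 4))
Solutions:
 h(x) = C1*exp(-sqrt(2)*x) + C2*exp(sqrt(2)*x) + C3*sin(sqrt(2)*x) + C4*cos(sqrt(2)*x)


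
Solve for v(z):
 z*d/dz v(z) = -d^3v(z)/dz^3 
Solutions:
 v(z) = C1 + Integral(C2*airyai(-z) + C3*airybi(-z), z)


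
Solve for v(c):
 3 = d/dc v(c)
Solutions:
 v(c) = C1 + 3*c


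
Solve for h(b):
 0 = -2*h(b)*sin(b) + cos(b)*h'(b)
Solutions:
 h(b) = C1/cos(b)^2


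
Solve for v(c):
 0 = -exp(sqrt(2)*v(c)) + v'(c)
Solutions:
 v(c) = sqrt(2)*(2*log(-1/(C1 + c)) - log(2))/4


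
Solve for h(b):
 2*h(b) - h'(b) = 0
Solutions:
 h(b) = C1*exp(2*b)


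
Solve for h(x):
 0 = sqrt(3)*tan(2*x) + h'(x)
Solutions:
 h(x) = C1 + sqrt(3)*log(cos(2*x))/2


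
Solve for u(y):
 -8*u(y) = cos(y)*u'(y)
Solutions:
 u(y) = C1*(sin(y)^4 - 4*sin(y)^3 + 6*sin(y)^2 - 4*sin(y) + 1)/(sin(y)^4 + 4*sin(y)^3 + 6*sin(y)^2 + 4*sin(y) + 1)


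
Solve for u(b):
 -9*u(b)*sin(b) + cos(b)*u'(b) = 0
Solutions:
 u(b) = C1/cos(b)^9


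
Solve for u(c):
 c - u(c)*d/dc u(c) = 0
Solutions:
 u(c) = -sqrt(C1 + c^2)
 u(c) = sqrt(C1 + c^2)


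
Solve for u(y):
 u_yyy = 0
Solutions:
 u(y) = C1 + C2*y + C3*y^2


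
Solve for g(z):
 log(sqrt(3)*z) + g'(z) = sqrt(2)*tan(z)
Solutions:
 g(z) = C1 - z*log(z) - z*log(3)/2 + z - sqrt(2)*log(cos(z))


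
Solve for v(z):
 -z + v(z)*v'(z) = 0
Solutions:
 v(z) = -sqrt(C1 + z^2)
 v(z) = sqrt(C1 + z^2)


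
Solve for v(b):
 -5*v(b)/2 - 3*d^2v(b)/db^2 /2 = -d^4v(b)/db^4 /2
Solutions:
 v(b) = C1*exp(-sqrt(2)*b*sqrt(3 + sqrt(29))/2) + C2*exp(sqrt(2)*b*sqrt(3 + sqrt(29))/2) + C3*sin(sqrt(2)*b*sqrt(-3 + sqrt(29))/2) + C4*cos(sqrt(2)*b*sqrt(-3 + sqrt(29))/2)


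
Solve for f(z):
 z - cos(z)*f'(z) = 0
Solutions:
 f(z) = C1 + Integral(z/cos(z), z)


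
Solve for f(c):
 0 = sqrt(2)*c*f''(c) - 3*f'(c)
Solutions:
 f(c) = C1 + C2*c^(1 + 3*sqrt(2)/2)


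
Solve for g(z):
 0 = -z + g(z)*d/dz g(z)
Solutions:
 g(z) = -sqrt(C1 + z^2)
 g(z) = sqrt(C1 + z^2)


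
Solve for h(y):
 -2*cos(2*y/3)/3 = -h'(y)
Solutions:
 h(y) = C1 + sin(2*y/3)


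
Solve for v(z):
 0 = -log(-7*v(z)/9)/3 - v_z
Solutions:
 3*Integral(1/(log(-_y) - 2*log(3) + log(7)), (_y, v(z))) = C1 - z


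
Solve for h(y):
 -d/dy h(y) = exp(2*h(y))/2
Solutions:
 h(y) = log(-1/(C1 - y))/2
 h(y) = log(-sqrt(1/(C1 + y)))


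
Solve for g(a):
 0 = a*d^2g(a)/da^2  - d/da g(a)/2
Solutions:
 g(a) = C1 + C2*a^(3/2)


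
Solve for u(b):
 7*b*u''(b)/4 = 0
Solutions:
 u(b) = C1 + C2*b


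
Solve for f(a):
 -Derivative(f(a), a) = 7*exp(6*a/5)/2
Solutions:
 f(a) = C1 - 35*exp(6*a/5)/12


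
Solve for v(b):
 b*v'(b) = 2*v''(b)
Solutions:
 v(b) = C1 + C2*erfi(b/2)


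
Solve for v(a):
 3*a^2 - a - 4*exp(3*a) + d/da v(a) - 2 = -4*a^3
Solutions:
 v(a) = C1 - a^4 - a^3 + a^2/2 + 2*a + 4*exp(3*a)/3


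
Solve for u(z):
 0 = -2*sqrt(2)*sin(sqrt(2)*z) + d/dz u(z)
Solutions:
 u(z) = C1 - 2*cos(sqrt(2)*z)


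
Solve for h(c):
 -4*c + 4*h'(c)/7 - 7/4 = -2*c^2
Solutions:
 h(c) = C1 - 7*c^3/6 + 7*c^2/2 + 49*c/16


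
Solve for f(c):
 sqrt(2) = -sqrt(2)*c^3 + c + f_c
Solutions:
 f(c) = C1 + sqrt(2)*c^4/4 - c^2/2 + sqrt(2)*c


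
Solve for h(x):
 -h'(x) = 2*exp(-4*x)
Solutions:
 h(x) = C1 + exp(-4*x)/2


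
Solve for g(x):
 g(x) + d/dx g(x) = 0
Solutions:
 g(x) = C1*exp(-x)


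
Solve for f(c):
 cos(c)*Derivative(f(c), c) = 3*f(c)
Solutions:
 f(c) = C1*(sin(c) + 1)^(3/2)/(sin(c) - 1)^(3/2)


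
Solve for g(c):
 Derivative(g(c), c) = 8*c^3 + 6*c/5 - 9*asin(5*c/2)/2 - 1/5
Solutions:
 g(c) = C1 + 2*c^4 + 3*c^2/5 - 9*c*asin(5*c/2)/2 - c/5 - 9*sqrt(4 - 25*c^2)/10


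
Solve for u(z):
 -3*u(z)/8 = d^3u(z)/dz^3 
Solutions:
 u(z) = C3*exp(-3^(1/3)*z/2) + (C1*sin(3^(5/6)*z/4) + C2*cos(3^(5/6)*z/4))*exp(3^(1/3)*z/4)


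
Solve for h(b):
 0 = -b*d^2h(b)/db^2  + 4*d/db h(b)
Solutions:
 h(b) = C1 + C2*b^5


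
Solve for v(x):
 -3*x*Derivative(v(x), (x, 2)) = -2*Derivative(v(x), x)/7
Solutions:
 v(x) = C1 + C2*x^(23/21)


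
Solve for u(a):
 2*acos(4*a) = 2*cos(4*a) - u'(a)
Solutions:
 u(a) = C1 - 2*a*acos(4*a) + sqrt(1 - 16*a^2)/2 + sin(4*a)/2


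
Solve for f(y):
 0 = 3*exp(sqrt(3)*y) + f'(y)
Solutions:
 f(y) = C1 - sqrt(3)*exp(sqrt(3)*y)


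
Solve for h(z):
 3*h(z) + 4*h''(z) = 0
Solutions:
 h(z) = C1*sin(sqrt(3)*z/2) + C2*cos(sqrt(3)*z/2)


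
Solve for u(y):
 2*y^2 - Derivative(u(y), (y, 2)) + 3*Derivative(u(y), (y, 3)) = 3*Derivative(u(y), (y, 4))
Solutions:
 u(y) = C1 + C2*y + y^4/6 + 2*y^3 + 12*y^2 + (C3*sin(sqrt(3)*y/6) + C4*cos(sqrt(3)*y/6))*exp(y/2)


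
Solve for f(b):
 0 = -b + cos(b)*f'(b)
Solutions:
 f(b) = C1 + Integral(b/cos(b), b)


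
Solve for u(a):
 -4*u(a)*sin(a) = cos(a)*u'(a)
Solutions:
 u(a) = C1*cos(a)^4


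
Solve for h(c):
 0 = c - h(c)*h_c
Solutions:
 h(c) = -sqrt(C1 + c^2)
 h(c) = sqrt(C1 + c^2)


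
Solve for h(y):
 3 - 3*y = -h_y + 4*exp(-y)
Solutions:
 h(y) = C1 + 3*y^2/2 - 3*y - 4*exp(-y)


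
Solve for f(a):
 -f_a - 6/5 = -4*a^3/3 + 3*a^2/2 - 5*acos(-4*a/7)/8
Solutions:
 f(a) = C1 + a^4/3 - a^3/2 + 5*a*acos(-4*a/7)/8 - 6*a/5 + 5*sqrt(49 - 16*a^2)/32


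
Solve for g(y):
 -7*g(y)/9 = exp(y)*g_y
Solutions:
 g(y) = C1*exp(7*exp(-y)/9)


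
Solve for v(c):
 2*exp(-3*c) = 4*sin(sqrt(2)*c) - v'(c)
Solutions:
 v(c) = C1 - 2*sqrt(2)*cos(sqrt(2)*c) + 2*exp(-3*c)/3


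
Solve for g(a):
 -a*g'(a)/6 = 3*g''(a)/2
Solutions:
 g(a) = C1 + C2*erf(sqrt(2)*a/6)


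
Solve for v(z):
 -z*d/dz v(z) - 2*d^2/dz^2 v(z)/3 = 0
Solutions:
 v(z) = C1 + C2*erf(sqrt(3)*z/2)


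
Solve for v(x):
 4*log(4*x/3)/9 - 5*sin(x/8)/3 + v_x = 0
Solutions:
 v(x) = C1 - 4*x*log(x)/9 - 8*x*log(2)/9 + 4*x/9 + 4*x*log(3)/9 - 40*cos(x/8)/3


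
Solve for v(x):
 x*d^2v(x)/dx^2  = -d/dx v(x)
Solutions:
 v(x) = C1 + C2*log(x)


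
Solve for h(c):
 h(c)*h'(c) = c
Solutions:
 h(c) = -sqrt(C1 + c^2)
 h(c) = sqrt(C1 + c^2)


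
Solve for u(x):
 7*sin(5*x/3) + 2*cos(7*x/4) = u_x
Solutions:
 u(x) = C1 + 8*sin(7*x/4)/7 - 21*cos(5*x/3)/5


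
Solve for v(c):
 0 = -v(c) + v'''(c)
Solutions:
 v(c) = C3*exp(c) + (C1*sin(sqrt(3)*c/2) + C2*cos(sqrt(3)*c/2))*exp(-c/2)


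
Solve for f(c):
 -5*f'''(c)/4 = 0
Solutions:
 f(c) = C1 + C2*c + C3*c^2


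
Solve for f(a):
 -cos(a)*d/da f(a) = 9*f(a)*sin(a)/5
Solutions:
 f(a) = C1*cos(a)^(9/5)


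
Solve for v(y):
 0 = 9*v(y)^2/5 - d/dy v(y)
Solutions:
 v(y) = -5/(C1 + 9*y)


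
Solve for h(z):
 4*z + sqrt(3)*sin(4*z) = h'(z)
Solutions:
 h(z) = C1 + 2*z^2 - sqrt(3)*cos(4*z)/4


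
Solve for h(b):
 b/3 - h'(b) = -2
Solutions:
 h(b) = C1 + b^2/6 + 2*b


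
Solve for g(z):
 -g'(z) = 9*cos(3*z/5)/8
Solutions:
 g(z) = C1 - 15*sin(3*z/5)/8


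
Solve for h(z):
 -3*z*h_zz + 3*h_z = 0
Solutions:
 h(z) = C1 + C2*z^2


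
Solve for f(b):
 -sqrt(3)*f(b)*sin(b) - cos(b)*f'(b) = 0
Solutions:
 f(b) = C1*cos(b)^(sqrt(3))


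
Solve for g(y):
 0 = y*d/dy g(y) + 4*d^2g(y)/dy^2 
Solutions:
 g(y) = C1 + C2*erf(sqrt(2)*y/4)


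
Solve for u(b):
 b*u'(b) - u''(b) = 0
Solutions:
 u(b) = C1 + C2*erfi(sqrt(2)*b/2)


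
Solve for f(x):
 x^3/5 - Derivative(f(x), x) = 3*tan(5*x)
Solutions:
 f(x) = C1 + x^4/20 + 3*log(cos(5*x))/5


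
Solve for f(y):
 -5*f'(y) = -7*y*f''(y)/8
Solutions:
 f(y) = C1 + C2*y^(47/7)


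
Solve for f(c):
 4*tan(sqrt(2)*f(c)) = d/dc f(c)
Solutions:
 f(c) = sqrt(2)*(pi - asin(C1*exp(4*sqrt(2)*c)))/2
 f(c) = sqrt(2)*asin(C1*exp(4*sqrt(2)*c))/2


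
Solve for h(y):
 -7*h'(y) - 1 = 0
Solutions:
 h(y) = C1 - y/7


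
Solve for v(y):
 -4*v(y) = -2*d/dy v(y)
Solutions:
 v(y) = C1*exp(2*y)


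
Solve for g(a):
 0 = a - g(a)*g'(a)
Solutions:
 g(a) = -sqrt(C1 + a^2)
 g(a) = sqrt(C1 + a^2)


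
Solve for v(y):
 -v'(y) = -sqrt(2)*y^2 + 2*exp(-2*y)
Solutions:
 v(y) = C1 + sqrt(2)*y^3/3 + exp(-2*y)


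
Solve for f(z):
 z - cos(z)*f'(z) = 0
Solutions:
 f(z) = C1 + Integral(z/cos(z), z)


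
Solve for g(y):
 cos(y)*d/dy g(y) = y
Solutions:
 g(y) = C1 + Integral(y/cos(y), y)


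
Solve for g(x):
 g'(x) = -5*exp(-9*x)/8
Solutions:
 g(x) = C1 + 5*exp(-9*x)/72


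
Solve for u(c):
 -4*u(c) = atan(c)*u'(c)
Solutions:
 u(c) = C1*exp(-4*Integral(1/atan(c), c))


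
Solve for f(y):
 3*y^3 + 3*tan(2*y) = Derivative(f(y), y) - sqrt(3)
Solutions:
 f(y) = C1 + 3*y^4/4 + sqrt(3)*y - 3*log(cos(2*y))/2


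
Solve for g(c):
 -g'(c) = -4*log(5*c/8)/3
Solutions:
 g(c) = C1 + 4*c*log(c)/3 - 4*c*log(2) - 4*c/3 + 4*c*log(5)/3


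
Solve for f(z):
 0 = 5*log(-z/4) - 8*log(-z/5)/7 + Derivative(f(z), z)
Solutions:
 f(z) = C1 - 27*z*log(-z)/7 + z*(-8*log(5)/7 + 27/7 + 10*log(2))


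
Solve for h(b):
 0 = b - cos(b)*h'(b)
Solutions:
 h(b) = C1 + Integral(b/cos(b), b)


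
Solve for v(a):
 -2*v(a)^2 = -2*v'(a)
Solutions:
 v(a) = -1/(C1 + a)


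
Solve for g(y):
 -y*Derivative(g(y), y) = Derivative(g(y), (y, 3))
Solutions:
 g(y) = C1 + Integral(C2*airyai(-y) + C3*airybi(-y), y)


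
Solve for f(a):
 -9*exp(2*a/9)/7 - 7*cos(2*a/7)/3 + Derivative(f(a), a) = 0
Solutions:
 f(a) = C1 + 81*exp(2*a/9)/14 + 49*sin(2*a/7)/6


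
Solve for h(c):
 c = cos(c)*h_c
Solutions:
 h(c) = C1 + Integral(c/cos(c), c)


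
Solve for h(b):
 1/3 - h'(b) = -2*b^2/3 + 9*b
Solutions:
 h(b) = C1 + 2*b^3/9 - 9*b^2/2 + b/3


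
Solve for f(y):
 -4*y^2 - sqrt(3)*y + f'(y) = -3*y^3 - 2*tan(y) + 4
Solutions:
 f(y) = C1 - 3*y^4/4 + 4*y^3/3 + sqrt(3)*y^2/2 + 4*y + 2*log(cos(y))


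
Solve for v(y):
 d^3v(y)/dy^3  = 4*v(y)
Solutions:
 v(y) = C3*exp(2^(2/3)*y) + (C1*sin(2^(2/3)*sqrt(3)*y/2) + C2*cos(2^(2/3)*sqrt(3)*y/2))*exp(-2^(2/3)*y/2)


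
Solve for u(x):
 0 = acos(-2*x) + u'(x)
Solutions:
 u(x) = C1 - x*acos(-2*x) - sqrt(1 - 4*x^2)/2


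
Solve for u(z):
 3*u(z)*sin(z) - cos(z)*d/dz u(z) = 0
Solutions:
 u(z) = C1/cos(z)^3


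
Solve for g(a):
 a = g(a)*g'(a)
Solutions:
 g(a) = -sqrt(C1 + a^2)
 g(a) = sqrt(C1 + a^2)


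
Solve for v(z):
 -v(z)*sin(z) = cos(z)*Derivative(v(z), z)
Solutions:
 v(z) = C1*cos(z)


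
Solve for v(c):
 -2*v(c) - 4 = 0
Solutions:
 v(c) = -2


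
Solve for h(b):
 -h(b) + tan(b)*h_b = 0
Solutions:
 h(b) = C1*sin(b)


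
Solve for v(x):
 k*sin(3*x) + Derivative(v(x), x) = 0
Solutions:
 v(x) = C1 + k*cos(3*x)/3


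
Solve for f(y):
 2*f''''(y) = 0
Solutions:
 f(y) = C1 + C2*y + C3*y^2 + C4*y^3


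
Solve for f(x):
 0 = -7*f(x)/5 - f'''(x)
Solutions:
 f(x) = C3*exp(-5^(2/3)*7^(1/3)*x/5) + (C1*sin(sqrt(3)*5^(2/3)*7^(1/3)*x/10) + C2*cos(sqrt(3)*5^(2/3)*7^(1/3)*x/10))*exp(5^(2/3)*7^(1/3)*x/10)


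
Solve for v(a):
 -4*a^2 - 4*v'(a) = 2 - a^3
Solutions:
 v(a) = C1 + a^4/16 - a^3/3 - a/2


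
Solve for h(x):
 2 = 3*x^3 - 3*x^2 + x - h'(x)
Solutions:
 h(x) = C1 + 3*x^4/4 - x^3 + x^2/2 - 2*x


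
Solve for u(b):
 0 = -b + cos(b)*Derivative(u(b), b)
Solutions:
 u(b) = C1 + Integral(b/cos(b), b)


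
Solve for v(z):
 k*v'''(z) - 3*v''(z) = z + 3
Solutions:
 v(z) = C1 + C2*z + C3*exp(3*z/k) - z^3/18 + z^2*(-k - 9)/18


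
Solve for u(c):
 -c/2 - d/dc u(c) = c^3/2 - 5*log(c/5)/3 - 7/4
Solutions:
 u(c) = C1 - c^4/8 - c^2/4 + 5*c*log(c)/3 - 5*c*log(5)/3 + c/12


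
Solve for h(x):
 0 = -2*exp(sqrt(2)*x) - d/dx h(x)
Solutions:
 h(x) = C1 - sqrt(2)*exp(sqrt(2)*x)


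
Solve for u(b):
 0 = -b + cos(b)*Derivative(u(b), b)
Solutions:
 u(b) = C1 + Integral(b/cos(b), b)


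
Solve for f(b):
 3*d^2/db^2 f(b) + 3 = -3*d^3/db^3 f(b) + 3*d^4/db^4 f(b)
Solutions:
 f(b) = C1 + C2*b + C3*exp(b*(1 - sqrt(5))/2) + C4*exp(b*(1 + sqrt(5))/2) - b^2/2


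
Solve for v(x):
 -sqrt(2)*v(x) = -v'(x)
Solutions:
 v(x) = C1*exp(sqrt(2)*x)


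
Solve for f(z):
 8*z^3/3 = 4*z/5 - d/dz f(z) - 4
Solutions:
 f(z) = C1 - 2*z^4/3 + 2*z^2/5 - 4*z


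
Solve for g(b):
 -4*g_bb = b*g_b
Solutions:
 g(b) = C1 + C2*erf(sqrt(2)*b/4)


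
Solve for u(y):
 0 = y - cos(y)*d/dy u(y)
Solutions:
 u(y) = C1 + Integral(y/cos(y), y)


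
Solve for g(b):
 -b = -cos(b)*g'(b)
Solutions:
 g(b) = C1 + Integral(b/cos(b), b)


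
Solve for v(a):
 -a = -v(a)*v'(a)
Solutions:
 v(a) = -sqrt(C1 + a^2)
 v(a) = sqrt(C1 + a^2)


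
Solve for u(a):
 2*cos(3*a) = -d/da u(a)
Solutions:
 u(a) = C1 - 2*sin(3*a)/3


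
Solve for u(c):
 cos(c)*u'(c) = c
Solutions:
 u(c) = C1 + Integral(c/cos(c), c)


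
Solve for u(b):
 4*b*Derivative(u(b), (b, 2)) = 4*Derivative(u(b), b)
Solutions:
 u(b) = C1 + C2*b^2


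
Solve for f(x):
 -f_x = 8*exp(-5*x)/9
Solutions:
 f(x) = C1 + 8*exp(-5*x)/45


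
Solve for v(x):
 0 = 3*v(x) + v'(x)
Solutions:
 v(x) = C1*exp(-3*x)


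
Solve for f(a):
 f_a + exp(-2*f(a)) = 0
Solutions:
 f(a) = log(-sqrt(C1 - 2*a))
 f(a) = log(C1 - 2*a)/2


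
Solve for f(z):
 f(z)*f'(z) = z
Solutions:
 f(z) = -sqrt(C1 + z^2)
 f(z) = sqrt(C1 + z^2)


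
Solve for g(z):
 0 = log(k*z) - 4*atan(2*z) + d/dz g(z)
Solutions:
 g(z) = C1 - z*log(k*z) + 4*z*atan(2*z) + z - log(4*z^2 + 1)


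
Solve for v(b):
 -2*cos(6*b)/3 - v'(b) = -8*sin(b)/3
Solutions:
 v(b) = C1 - sin(6*b)/9 - 8*cos(b)/3


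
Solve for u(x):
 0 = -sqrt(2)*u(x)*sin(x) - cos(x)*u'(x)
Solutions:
 u(x) = C1*cos(x)^(sqrt(2))


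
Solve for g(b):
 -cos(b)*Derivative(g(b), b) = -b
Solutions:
 g(b) = C1 + Integral(b/cos(b), b)


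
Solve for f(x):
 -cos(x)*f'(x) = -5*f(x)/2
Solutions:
 f(x) = C1*(sin(x) + 1)^(5/4)/(sin(x) - 1)^(5/4)


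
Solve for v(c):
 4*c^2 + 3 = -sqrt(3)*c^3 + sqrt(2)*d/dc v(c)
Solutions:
 v(c) = C1 + sqrt(6)*c^4/8 + 2*sqrt(2)*c^3/3 + 3*sqrt(2)*c/2


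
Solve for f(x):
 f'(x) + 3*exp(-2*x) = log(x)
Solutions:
 f(x) = C1 + x*log(x) - x + 3*exp(-2*x)/2


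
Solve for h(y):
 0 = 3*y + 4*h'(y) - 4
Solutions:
 h(y) = C1 - 3*y^2/8 + y


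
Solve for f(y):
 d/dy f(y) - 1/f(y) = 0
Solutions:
 f(y) = -sqrt(C1 + 2*y)
 f(y) = sqrt(C1 + 2*y)


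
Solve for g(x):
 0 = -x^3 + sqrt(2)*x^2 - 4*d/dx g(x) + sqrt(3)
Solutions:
 g(x) = C1 - x^4/16 + sqrt(2)*x^3/12 + sqrt(3)*x/4


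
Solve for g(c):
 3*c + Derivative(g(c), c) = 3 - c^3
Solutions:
 g(c) = C1 - c^4/4 - 3*c^2/2 + 3*c


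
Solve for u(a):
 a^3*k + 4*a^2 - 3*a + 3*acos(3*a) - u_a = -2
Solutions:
 u(a) = C1 + a^4*k/4 + 4*a^3/3 - 3*a^2/2 + 3*a*acos(3*a) + 2*a - sqrt(1 - 9*a^2)


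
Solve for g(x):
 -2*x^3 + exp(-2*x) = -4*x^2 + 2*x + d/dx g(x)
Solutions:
 g(x) = C1 - x^4/2 + 4*x^3/3 - x^2 - exp(-2*x)/2


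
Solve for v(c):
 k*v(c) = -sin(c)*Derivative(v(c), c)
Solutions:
 v(c) = C1*exp(k*(-log(cos(c) - 1) + log(cos(c) + 1))/2)


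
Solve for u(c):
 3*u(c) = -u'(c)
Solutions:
 u(c) = C1*exp(-3*c)


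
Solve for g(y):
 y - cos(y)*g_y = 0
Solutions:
 g(y) = C1 + Integral(y/cos(y), y)


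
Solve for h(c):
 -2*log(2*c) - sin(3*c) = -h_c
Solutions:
 h(c) = C1 + 2*c*log(c) - 2*c + 2*c*log(2) - cos(3*c)/3


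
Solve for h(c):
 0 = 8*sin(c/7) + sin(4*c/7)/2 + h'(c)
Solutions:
 h(c) = C1 + 56*cos(c/7) + 7*cos(4*c/7)/8


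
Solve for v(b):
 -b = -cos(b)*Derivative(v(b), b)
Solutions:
 v(b) = C1 + Integral(b/cos(b), b)


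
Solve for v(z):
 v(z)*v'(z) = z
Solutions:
 v(z) = -sqrt(C1 + z^2)
 v(z) = sqrt(C1 + z^2)


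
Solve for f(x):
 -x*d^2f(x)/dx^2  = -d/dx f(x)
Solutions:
 f(x) = C1 + C2*x^2


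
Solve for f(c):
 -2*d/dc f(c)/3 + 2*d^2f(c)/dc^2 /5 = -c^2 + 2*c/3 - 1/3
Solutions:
 f(c) = C1 + C2*exp(5*c/3) + c^3/2 + 2*c^2/5 + 49*c/50


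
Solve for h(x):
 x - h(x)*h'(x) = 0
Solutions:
 h(x) = -sqrt(C1 + x^2)
 h(x) = sqrt(C1 + x^2)


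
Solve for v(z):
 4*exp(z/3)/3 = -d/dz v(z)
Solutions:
 v(z) = C1 - 4*exp(z/3)


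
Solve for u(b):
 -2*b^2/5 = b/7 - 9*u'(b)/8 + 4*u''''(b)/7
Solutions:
 u(b) = C1 + C4*exp(126^(1/3)*b/4) + 16*b^3/135 + 4*b^2/63 + (C2*sin(3*14^(1/3)*3^(1/6)*b/8) + C3*cos(3*14^(1/3)*3^(1/6)*b/8))*exp(-126^(1/3)*b/8)


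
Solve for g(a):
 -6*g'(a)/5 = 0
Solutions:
 g(a) = C1


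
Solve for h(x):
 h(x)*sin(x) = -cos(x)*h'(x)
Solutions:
 h(x) = C1*cos(x)


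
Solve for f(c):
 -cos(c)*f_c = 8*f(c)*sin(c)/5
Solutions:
 f(c) = C1*cos(c)^(8/5)


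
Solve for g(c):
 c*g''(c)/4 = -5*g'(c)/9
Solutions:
 g(c) = C1 + C2/c^(11/9)


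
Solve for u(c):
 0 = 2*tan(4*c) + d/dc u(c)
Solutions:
 u(c) = C1 + log(cos(4*c))/2


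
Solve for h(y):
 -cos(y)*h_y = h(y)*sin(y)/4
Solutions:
 h(y) = C1*cos(y)^(1/4)


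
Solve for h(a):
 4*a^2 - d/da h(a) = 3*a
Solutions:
 h(a) = C1 + 4*a^3/3 - 3*a^2/2


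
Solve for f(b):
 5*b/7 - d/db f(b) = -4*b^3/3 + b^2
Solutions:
 f(b) = C1 + b^4/3 - b^3/3 + 5*b^2/14


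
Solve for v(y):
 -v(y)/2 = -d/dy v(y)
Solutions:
 v(y) = C1*exp(y/2)


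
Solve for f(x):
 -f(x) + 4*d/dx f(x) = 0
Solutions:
 f(x) = C1*exp(x/4)


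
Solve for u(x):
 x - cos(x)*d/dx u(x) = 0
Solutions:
 u(x) = C1 + Integral(x/cos(x), x)


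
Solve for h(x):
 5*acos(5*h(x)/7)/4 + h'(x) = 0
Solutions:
 Integral(1/acos(5*_y/7), (_y, h(x))) = C1 - 5*x/4


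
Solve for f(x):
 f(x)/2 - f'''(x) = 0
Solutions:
 f(x) = C3*exp(2^(2/3)*x/2) + (C1*sin(2^(2/3)*sqrt(3)*x/4) + C2*cos(2^(2/3)*sqrt(3)*x/4))*exp(-2^(2/3)*x/4)


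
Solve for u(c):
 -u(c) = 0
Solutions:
 u(c) = 0


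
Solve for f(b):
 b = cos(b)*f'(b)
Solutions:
 f(b) = C1 + Integral(b/cos(b), b)


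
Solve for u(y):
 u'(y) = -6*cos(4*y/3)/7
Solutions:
 u(y) = C1 - 9*sin(4*y/3)/14


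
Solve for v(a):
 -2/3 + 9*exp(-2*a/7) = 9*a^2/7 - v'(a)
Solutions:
 v(a) = C1 + 3*a^3/7 + 2*a/3 + 63*exp(-2*a/7)/2


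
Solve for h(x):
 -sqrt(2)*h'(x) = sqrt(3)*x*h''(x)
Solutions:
 h(x) = C1 + C2*x^(1 - sqrt(6)/3)


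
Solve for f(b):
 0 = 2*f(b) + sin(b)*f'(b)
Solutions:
 f(b) = C1*(cos(b) + 1)/(cos(b) - 1)


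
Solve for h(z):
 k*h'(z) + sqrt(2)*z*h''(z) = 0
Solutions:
 h(z) = C1 + z^(-sqrt(2)*re(k)/2 + 1)*(C2*sin(sqrt(2)*log(z)*Abs(im(k))/2) + C3*cos(sqrt(2)*log(z)*im(k)/2))


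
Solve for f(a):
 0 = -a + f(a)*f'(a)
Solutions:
 f(a) = -sqrt(C1 + a^2)
 f(a) = sqrt(C1 + a^2)


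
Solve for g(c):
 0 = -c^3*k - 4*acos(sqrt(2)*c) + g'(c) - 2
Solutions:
 g(c) = C1 + c^4*k/4 + 4*c*acos(sqrt(2)*c) + 2*c - 2*sqrt(2)*sqrt(1 - 2*c^2)


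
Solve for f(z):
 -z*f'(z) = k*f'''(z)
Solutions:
 f(z) = C1 + Integral(C2*airyai(z*(-1/k)^(1/3)) + C3*airybi(z*(-1/k)^(1/3)), z)


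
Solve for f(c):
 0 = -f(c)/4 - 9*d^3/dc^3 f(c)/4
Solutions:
 f(c) = C3*exp(-3^(1/3)*c/3) + (C1*sin(3^(5/6)*c/6) + C2*cos(3^(5/6)*c/6))*exp(3^(1/3)*c/6)


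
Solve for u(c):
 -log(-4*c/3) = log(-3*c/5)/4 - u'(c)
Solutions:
 u(c) = C1 + 5*c*log(-c)/4 + c*(-log(15) - 5/4 + log(3)/4 + 3*log(5)/4 + 2*log(2))


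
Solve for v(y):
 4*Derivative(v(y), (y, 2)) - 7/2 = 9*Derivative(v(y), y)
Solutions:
 v(y) = C1 + C2*exp(9*y/4) - 7*y/18


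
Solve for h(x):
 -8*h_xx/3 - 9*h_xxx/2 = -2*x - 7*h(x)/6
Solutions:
 h(x) = C1*exp(-x*(512*2^(1/3)/(81*sqrt(2549337) + 129589)^(1/3) + 64 + 2^(2/3)*(81*sqrt(2549337) + 129589)^(1/3))/324)*sin(2^(1/3)*sqrt(3)*x*(-2^(1/3)*(81*sqrt(2549337) + 129589)^(1/3) + 512/(81*sqrt(2549337) + 129589)^(1/3))/324) + C2*exp(-x*(512*2^(1/3)/(81*sqrt(2549337) + 129589)^(1/3) + 64 + 2^(2/3)*(81*sqrt(2549337) + 129589)^(1/3))/324)*cos(2^(1/3)*sqrt(3)*x*(-2^(1/3)*(81*sqrt(2549337) + 129589)^(1/3) + 512/(81*sqrt(2549337) + 129589)^(1/3))/324) + C3*exp(x*(-32 + 512*2^(1/3)/(81*sqrt(2549337) + 129589)^(1/3) + 2^(2/3)*(81*sqrt(2549337) + 129589)^(1/3))/162) - 12*x/7


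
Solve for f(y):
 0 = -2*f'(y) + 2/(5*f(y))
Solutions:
 f(y) = -sqrt(C1 + 10*y)/5
 f(y) = sqrt(C1 + 10*y)/5


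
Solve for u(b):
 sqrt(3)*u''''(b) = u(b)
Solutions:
 u(b) = C1*exp(-3^(7/8)*b/3) + C2*exp(3^(7/8)*b/3) + C3*sin(3^(7/8)*b/3) + C4*cos(3^(7/8)*b/3)


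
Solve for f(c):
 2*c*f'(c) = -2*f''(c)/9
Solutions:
 f(c) = C1 + C2*erf(3*sqrt(2)*c/2)


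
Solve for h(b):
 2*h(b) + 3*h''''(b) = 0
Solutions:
 h(b) = (C1*sin(6^(3/4)*b/6) + C2*cos(6^(3/4)*b/6))*exp(-6^(3/4)*b/6) + (C3*sin(6^(3/4)*b/6) + C4*cos(6^(3/4)*b/6))*exp(6^(3/4)*b/6)


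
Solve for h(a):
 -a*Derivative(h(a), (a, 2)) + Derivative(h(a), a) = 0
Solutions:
 h(a) = C1 + C2*a^2


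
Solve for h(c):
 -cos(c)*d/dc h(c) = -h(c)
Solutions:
 h(c) = C1*sqrt(sin(c) + 1)/sqrt(sin(c) - 1)


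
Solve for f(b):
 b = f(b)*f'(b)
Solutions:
 f(b) = -sqrt(C1 + b^2)
 f(b) = sqrt(C1 + b^2)


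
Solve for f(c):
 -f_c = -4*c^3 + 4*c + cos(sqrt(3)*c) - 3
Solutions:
 f(c) = C1 + c^4 - 2*c^2 + 3*c - sqrt(3)*sin(sqrt(3)*c)/3
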